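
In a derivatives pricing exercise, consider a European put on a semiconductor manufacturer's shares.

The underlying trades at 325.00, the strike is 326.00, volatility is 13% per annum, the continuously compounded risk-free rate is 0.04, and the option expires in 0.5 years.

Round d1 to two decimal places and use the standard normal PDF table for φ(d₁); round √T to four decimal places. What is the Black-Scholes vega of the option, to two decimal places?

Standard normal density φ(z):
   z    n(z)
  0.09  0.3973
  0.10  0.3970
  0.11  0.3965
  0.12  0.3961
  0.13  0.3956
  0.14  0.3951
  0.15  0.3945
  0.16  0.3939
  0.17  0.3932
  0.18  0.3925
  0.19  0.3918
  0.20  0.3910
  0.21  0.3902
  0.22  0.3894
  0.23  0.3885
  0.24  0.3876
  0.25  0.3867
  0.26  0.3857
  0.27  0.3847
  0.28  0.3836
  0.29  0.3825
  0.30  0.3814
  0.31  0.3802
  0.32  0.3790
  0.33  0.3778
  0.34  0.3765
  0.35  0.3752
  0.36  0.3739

89.28

σ√T = 0.13·√0.5 = 0.0919
ln(S/K) + (r + σ²/2)T = ln(325/326) + (0.04 + 0.13²/2)·0.5 = -0.0031 + 0.0242 = 0.0212
d₁ = 0.0212 / 0.0919 = 0.2301 → 0.23
√T = √0.5 = 0.7071
φ(d₁) = φ(0.23) = 0.3885
vega = S·φ(d₁)·√T = 325·0.3885·0.7071 = 89.2802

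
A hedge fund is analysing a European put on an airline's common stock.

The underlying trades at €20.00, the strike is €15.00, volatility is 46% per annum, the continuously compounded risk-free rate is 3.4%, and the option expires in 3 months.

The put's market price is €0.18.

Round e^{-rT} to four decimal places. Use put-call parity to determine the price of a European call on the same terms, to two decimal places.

e^(−rT) = e^(−0.034·0.25) = 0.9915
Put-call parity: C − P = S − K·e^(−rT) = 20 − 15·0.9915 = 20 − 14.8725 = 5.1275
C = P + (C − P) = 0.18 + (5.1275) = 5.3075

€5.31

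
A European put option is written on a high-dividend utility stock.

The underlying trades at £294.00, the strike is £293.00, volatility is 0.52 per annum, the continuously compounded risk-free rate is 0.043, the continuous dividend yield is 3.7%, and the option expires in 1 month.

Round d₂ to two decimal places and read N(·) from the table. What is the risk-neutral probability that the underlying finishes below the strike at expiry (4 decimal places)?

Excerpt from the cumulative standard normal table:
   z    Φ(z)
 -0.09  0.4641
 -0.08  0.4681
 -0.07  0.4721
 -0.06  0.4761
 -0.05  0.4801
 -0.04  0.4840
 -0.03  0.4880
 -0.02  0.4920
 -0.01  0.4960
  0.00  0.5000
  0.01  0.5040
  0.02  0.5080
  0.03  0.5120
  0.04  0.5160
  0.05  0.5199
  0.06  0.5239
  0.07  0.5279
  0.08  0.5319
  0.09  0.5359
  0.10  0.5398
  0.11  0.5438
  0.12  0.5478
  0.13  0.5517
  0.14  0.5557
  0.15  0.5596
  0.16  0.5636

0.5199

T = 0.08333;  σ√T = 0.1501
d₁ = [ln(294/293) + (0.043 − 0.037 + 0.52²/2)·0.08333] / 0.1501 = [0.0034 + 0.0118] / 0.1501 = 0.1011 ≈ 0.10
d₂ = d₁ − σ√T = 0.1011 − 0.1501 = -0.0490 ≈ -0.05
Risk-neutral Pr[S_T < K] = N(−d₂) = N(0.05) = 0.5199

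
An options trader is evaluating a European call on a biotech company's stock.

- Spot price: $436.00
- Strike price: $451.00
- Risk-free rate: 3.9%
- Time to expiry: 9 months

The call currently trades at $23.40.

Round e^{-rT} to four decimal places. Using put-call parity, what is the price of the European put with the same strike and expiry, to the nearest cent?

$25.41

e^(−rT) = e^(−0.039·0.75) = 0.9712
Put-call parity: C − P = S − K·e^(−rT) = 436 − 451·0.9712 = 436 − 438.0112 = -2.0112
P = C − (C − P) = 23.40 − (-2.0112) = 25.4112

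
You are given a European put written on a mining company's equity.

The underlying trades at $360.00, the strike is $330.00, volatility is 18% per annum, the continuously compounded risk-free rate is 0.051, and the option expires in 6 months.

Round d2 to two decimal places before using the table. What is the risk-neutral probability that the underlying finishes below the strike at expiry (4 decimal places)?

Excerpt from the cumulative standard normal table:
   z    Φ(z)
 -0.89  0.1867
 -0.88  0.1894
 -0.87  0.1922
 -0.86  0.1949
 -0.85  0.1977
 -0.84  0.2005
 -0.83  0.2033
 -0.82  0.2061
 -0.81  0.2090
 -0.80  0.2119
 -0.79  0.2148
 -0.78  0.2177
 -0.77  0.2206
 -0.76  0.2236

σ√T = 0.18·√0.5 = 0.1273
d₁ = [ln(360/330) + (0.051 + 0.18²/2)·0.5] / 0.1273 = [0.0870 + 0.0336] / 0.1273 = 0.9476 which rounds to 0.95
d₂ = d₁ − σ√T = 0.9476 − 0.1273 = 0.8203 which rounds to 0.82
Risk-neutral Pr[S_T < K] = N(−d₂) = N(-0.82) = 0.2061

0.2061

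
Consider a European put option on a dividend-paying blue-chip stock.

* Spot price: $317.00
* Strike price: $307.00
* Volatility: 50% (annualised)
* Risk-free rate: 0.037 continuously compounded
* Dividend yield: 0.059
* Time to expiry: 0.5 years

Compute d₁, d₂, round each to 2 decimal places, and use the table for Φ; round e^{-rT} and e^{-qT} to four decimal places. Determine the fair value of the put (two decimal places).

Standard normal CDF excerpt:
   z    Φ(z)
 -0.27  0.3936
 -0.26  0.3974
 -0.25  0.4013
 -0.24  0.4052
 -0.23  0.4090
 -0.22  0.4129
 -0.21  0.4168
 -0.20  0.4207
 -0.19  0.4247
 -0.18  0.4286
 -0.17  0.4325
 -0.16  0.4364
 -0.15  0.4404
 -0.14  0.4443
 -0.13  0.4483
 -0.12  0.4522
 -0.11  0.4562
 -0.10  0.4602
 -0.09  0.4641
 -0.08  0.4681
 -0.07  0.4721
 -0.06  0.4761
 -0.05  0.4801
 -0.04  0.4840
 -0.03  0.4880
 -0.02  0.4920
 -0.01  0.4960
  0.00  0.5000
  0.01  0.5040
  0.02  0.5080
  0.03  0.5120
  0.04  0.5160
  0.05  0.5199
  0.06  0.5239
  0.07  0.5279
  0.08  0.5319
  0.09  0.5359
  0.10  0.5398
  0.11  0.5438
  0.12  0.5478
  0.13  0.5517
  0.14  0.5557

σ√T = 0.5·√0.5 = 0.3536
ln(S/K) + (r − q + σ²/2)T = ln(317/307) + (0.037 − 0.059 + 0.5²/2)·0.5 = 0.0321 + 0.0515 = 0.0836
d₁ = 0.0836 / 0.3536 = 0.2363 ⇒ 0.24
d₂ = d₁ − σ√T = 0.2363 − 0.3536 = -0.1172 ⇒ -0.12
e^(−qT) = e^(−0.059·0.5) = 0.9709;  e^(−rT) = e^(−0.037·0.5) = 0.9817
P = 307·0.9817·N(0.12) − 317·0.9709·N(-0.24) = 307·0.9817·0.5478 − 317·0.9709·0.4052 = 165.0970 − 124.7106 = 40.3865

$40.39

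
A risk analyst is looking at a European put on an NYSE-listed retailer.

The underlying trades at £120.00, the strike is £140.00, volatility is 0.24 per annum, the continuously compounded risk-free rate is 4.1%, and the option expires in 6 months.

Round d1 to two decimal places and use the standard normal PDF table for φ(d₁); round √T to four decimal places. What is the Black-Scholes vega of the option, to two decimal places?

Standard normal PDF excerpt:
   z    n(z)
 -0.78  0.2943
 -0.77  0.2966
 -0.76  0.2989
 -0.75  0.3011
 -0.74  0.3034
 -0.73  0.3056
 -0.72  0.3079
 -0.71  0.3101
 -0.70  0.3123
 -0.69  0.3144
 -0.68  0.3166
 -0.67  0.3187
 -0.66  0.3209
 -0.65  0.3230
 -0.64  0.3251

σ√T = 0.24 × 0.7071 = 0.1697
d₁ = [ln(120/140) + (0.041 + 0.24²/2)·0.5] / 0.1697 = [-0.1542 + 0.0349] / 0.1697 = -0.7027 ⇒ -0.70
√T = √0.5 = 0.7071
φ(d₁) = φ(-0.70) = 0.3123
vega = S·φ(d₁)·√T = 120·0.3123·0.7071 = 26.4993

26.50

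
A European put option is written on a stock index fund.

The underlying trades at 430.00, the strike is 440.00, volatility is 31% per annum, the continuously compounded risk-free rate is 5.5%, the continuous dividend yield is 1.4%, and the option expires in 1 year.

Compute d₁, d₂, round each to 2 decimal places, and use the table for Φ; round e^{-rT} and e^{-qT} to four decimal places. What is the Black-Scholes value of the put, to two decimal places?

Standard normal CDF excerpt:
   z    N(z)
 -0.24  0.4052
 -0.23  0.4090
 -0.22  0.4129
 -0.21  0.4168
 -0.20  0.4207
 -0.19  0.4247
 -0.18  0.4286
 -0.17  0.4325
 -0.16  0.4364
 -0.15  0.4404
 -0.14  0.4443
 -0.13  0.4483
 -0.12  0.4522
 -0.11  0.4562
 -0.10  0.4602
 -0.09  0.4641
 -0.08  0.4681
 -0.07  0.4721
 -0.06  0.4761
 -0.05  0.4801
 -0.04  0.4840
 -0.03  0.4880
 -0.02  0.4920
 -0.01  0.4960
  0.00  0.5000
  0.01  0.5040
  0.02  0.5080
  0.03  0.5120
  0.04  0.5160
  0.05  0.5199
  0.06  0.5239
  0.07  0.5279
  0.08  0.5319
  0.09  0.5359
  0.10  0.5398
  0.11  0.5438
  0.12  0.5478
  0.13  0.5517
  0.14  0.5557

48.07

σ√T = 0.31·√1 = 0.3100
ln(S/K) + (r − q + σ²/2)T = ln(430/440) + (0.055 − 0.014 + 0.31²/2)·1 = -0.0230 + 0.0891 = 0.0661
d₁ = 0.0661 / 0.3100 = 0.2131 → 0.21
d₂ = d₁ − σ√T = 0.2131 − 0.3100 = -0.0969 → -0.10
e^(−qT) = e^(−0.014·1) = 0.9861;  e^(−rT) = e^(−0.055·1) = 0.9465
N(−d₂) = N(0.10) = 0.5398;  N(−d₁) = N(-0.21) = 0.4168
P = 440·0.9465·0.5398 − 430·0.9861·0.4168 = 224.8051 − 176.7328 = 48.0723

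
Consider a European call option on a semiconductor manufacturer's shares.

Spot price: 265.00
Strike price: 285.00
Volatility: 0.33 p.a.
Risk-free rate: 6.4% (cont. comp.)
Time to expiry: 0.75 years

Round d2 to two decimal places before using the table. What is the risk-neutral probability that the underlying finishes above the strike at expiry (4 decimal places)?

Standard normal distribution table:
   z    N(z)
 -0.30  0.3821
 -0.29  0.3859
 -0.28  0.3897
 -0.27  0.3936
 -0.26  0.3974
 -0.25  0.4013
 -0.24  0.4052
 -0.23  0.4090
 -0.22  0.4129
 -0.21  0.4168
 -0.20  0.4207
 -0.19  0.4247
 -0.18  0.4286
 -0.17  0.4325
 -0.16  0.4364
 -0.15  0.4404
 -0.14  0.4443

σ√T = 0.33 × 0.8660 = 0.2858
d₁ = [ln(265/285) + (0.064 + 0.33²/2)·0.75] / 0.2858 = [-0.0728 + 0.0888] / 0.2858 = 0.0563 ≈ 0.06
d₂ = d₁ − σ√T = 0.0563 − 0.2858 = -0.2295 ≈ -0.23
Risk-neutral Pr[S_T > K] = N(d₂) = N(-0.23) = 0.4090

0.4090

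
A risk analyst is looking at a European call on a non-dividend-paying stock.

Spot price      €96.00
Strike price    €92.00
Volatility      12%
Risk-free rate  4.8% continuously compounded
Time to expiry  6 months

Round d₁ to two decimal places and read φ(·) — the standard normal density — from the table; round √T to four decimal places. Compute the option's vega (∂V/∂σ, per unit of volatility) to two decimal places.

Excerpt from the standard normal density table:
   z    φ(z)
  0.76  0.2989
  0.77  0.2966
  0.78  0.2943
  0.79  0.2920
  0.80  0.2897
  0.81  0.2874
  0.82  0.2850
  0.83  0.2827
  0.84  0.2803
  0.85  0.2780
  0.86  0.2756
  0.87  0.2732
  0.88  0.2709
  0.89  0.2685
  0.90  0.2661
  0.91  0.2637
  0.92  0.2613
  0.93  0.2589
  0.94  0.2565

19.19

σ√T = 0.12 × 0.7071 = 0.0849
d₁ = [ln(96/92) + (0.048 + 0.12²/2)·0.5] / 0.0849 = [0.0426 + 0.0276] / 0.0849 = 0.8268 → 0.83
√T = √0.5 = 0.7071
φ(d₁) = φ(0.83) = 0.2827
vega = S·φ(d₁)·√T = 96·0.2827·0.7071 = 19.1901
(Call and put vega coincide under Black-Scholes.)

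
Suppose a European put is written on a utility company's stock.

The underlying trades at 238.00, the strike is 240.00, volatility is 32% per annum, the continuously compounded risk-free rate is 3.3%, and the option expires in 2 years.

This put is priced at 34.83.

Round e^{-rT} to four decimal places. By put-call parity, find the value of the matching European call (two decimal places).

e^(−rT) = e^(−0.033·2) = 0.9361
Put-call parity: C − P = S − K·e^(−rT) = 238 − 240·0.9361 = 238 − 224.6640 = 13.3360
C = P + (C − P) = 34.83 + (13.3360) = 48.1660

48.17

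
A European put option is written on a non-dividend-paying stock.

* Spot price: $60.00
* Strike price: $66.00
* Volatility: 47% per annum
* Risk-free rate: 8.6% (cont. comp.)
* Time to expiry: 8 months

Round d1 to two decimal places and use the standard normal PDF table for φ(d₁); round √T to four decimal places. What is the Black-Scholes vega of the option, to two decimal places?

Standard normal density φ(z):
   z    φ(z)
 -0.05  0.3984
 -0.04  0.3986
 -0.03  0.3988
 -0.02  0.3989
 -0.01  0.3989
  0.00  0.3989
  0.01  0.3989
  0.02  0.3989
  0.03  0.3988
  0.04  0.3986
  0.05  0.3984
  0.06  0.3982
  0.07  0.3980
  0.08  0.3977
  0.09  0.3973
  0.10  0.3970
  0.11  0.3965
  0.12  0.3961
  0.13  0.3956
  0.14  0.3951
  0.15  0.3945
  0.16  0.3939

19.46

σ√T = 0.47 × 0.8165 = 0.3838
d₁ = [ln(60/66) + (0.086 + 0.47²/2)·0.6667] / 0.3838 = [-0.0953 + 0.1310] / 0.3838 = 0.0929 which rounds to 0.09
√T = √0.6667 = 0.8165
φ(d₁) = φ(0.09) = 0.3973
vega = S·φ(d₁)·√T = 60·0.3973·0.8165 = 19.4637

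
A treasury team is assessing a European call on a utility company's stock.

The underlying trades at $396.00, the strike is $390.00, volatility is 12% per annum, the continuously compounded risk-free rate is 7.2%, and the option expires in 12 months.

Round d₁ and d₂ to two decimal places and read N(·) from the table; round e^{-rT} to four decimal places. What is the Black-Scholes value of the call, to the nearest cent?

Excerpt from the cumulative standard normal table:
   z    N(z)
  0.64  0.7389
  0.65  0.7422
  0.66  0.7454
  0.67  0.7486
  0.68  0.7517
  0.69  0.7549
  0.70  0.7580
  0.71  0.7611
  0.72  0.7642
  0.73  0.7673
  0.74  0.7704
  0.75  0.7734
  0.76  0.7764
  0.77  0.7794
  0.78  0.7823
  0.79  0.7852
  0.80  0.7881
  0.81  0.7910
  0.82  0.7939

$39.28

σ√T = 0.12·√1 = 0.1200
d₁ = [ln(396/390) + (0.072 + ½·0.12²)·1] / (σ√T) = (0.0153 + 0.0792) / 0.1200 = 0.7872 ⇒ 0.79
d₂ = 0.7872 − 0.1200 = 0.6672 ⇒ 0.67
e^(−rT) = e^(−0.072·1) = 0.9305
N(d₁) = N(0.79) = 0.7852;  N(d₂) = N(0.67) = 0.7486
C = 396·0.7852 − 390·0.9305·0.7486 = 310.9392 − 271.6632 = 39.2760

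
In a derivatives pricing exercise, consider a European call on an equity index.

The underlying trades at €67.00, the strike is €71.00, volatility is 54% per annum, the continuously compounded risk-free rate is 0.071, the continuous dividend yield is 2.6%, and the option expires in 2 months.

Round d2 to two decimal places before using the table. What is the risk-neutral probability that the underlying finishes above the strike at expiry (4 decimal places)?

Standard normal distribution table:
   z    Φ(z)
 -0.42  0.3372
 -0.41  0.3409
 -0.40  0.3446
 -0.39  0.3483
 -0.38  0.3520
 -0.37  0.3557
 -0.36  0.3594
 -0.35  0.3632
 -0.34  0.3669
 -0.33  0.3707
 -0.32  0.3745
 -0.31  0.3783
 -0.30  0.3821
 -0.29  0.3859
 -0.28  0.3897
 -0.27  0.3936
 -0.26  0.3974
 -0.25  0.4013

0.3669

σ√T = 0.54·√0.1667 = 0.2205
ln(S/K) + (r − q + σ²/2)T = ln(67/71) + (0.071 − 0.026 + 0.54²/2)·0.1667 = -0.0580 + 0.0318 = -0.0262
d₁ = -0.0262 / 0.2205 = -0.1188 ⇒ -0.12
d₂ = d₁ − σ√T = -0.1188 − 0.2205 = -0.3392 ⇒ -0.34
Pr(exercise) under Q = N(d₂) = 0.3669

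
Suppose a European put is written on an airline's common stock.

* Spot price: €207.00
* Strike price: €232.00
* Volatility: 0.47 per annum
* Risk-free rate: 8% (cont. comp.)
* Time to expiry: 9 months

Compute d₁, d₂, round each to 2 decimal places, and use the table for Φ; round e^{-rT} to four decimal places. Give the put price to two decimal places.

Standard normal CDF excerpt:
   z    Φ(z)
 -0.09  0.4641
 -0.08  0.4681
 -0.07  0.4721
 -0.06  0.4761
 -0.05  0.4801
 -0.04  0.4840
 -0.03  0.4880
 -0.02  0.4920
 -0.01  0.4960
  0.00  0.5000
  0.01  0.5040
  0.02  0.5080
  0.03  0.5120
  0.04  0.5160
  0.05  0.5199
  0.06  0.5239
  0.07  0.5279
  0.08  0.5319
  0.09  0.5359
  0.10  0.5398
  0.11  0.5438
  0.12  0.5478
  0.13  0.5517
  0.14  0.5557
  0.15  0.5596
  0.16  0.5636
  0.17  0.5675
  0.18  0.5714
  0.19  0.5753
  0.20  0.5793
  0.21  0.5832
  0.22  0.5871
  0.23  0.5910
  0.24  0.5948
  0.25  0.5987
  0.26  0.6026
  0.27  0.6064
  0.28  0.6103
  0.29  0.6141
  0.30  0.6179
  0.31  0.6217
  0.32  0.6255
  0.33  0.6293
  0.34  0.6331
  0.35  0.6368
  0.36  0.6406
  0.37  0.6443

σ√T = 0.47 × 0.8660 = 0.4070
d₁ = [ln(207/232) + (0.08 + 0.47²/2)·0.75] / 0.4070 = [-0.1140 + 0.1428] / 0.4070 = 0.0708 → 0.07
d₂ = d₁ − σ√T = 0.0708 − 0.4070 = -0.3362 → -0.34
e^(−rT) = e^(−0.08·0.75) = 0.9418
P = 232·0.9418·N(0.34) − 207·N(-0.07) = 232·0.9418·0.6331 − 207·0.4721 = 138.3308 − 97.7247 = 40.6061

€40.61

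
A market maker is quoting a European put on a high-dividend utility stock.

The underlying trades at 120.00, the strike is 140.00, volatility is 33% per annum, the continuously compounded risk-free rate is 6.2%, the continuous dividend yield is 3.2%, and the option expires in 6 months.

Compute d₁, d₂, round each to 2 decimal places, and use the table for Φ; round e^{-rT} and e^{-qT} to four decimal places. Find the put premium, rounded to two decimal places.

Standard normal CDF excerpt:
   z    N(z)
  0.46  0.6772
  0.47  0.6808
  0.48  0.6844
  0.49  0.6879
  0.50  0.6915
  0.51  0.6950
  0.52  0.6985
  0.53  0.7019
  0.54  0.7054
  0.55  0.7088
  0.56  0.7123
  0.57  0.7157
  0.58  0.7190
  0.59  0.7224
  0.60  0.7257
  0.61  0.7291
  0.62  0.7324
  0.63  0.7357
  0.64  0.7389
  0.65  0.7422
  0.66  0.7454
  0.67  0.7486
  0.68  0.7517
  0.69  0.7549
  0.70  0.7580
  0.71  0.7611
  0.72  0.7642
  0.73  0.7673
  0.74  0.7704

22.48

σ√T = 0.33·√0.5 = 0.2333
d₁ = [ln(120/140) + (0.062 − 0.032 + 0.33²/2)·0.5] / 0.2333 = [-0.1542 + 0.0422] / 0.2333 = -0.4797 ≈ -0.48
d₂ = d₁ − σ√T = -0.4797 − 0.2333 = -0.7130 ≈ -0.71
exp(−qT) = exp(−0.032·0.5) = 0.9841;  exp(−rT) = exp(−0.062·0.5) = 0.9695
N(−d₂) = N(0.71) = 0.7611;  N(−d₁) = N(0.48) = 0.6844
P = 140·0.9695·0.7611 − 120·0.9841·0.6844 = 103.3041 − 80.8222 = 22.4819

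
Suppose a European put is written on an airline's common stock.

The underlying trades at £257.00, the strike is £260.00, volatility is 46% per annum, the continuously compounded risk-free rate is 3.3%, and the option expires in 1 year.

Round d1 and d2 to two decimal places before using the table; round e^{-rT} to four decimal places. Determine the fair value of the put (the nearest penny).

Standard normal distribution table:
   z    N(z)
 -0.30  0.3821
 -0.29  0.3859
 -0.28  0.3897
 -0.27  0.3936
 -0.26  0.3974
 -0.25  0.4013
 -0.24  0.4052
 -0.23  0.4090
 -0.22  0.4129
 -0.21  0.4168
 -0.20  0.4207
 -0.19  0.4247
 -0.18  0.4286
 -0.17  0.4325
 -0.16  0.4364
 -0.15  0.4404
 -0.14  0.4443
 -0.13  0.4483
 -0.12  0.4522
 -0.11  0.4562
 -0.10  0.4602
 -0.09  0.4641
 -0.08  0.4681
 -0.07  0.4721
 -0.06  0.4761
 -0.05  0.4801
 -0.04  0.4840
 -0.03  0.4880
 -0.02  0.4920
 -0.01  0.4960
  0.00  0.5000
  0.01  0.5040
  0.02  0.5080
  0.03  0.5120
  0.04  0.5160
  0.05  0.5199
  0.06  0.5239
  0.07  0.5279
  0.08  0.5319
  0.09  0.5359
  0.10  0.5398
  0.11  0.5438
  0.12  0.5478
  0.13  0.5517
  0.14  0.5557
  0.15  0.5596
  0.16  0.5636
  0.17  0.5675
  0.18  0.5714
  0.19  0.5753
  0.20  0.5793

σ√T = 0.46·√1 = 0.4600
d₁ = [ln(257/260) + (0.033 + 0.46²/2)·1] / 0.4600 = [-0.0116 + 0.1388] / 0.4600 = 0.2765 which rounds to 0.28
d₂ = d₁ − σ√T = 0.2765 − 0.4600 = -0.1835 which rounds to -0.18
e^(−rT) = e^(−0.033·1) = 0.9675
P = 260·0.9675·N(0.18) − 257·N(-0.28) = 260·0.9675·0.5714 − 257·0.3897 = 143.7357 − 100.1529 = 43.5828

£43.58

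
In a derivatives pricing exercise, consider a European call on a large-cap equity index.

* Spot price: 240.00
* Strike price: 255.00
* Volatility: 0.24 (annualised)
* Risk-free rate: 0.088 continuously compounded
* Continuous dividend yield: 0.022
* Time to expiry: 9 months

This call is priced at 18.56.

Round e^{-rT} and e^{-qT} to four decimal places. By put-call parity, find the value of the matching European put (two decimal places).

21.20

exp(−qT) = exp(−0.022·0.75) = 0.9836;  exp(−rT) = exp(−0.088·0.75) = 0.9361
Put-call parity: C − P = S·e^(−qT) − K·e^(−rT) = 240·0.9836 − 255·0.9361 = 236.0640 − 238.7055 = -2.6415
P = C − (C − P) = 18.56 − (-2.6415) = 21.2015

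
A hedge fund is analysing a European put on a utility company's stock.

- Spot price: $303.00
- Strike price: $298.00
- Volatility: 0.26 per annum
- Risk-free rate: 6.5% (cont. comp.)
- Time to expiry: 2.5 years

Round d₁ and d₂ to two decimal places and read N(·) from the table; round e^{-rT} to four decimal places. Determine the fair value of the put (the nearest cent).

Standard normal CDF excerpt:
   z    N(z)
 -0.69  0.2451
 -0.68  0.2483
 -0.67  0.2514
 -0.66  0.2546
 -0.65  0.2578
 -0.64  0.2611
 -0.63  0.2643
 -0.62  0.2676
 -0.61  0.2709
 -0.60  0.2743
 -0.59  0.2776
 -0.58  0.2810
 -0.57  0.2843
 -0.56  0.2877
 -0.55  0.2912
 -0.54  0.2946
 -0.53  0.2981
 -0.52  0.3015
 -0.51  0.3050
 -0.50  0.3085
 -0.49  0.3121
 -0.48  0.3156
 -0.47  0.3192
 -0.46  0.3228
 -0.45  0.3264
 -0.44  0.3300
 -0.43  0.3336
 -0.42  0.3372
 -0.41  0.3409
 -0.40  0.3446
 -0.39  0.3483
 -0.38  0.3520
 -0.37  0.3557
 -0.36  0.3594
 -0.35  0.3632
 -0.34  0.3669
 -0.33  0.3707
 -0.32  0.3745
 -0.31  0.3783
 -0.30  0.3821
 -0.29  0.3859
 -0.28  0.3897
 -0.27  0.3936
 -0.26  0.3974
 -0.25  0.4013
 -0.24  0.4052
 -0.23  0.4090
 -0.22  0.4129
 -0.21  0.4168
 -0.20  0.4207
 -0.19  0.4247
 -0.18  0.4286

$24.49

T = 2.5;  σ√T = 0.4111
d₁ = [ln(303/298) + (0.065 + 0.26²/2)·2.5] / 0.4111 = [0.0166 + 0.2470] / 0.4111 = 0.6413 → 0.64
d₂ = d₁ − σ√T = 0.6413 − 0.4111 = 0.2302 → 0.23
e^(−rT) = e^(−0.065·2.5) = 0.8500
N(−d₂) = N(-0.23) = 0.4090;  N(−d₁) = N(-0.64) = 0.2611
P = 298·0.8500·0.4090 − 303·0.2611 = 103.5997 − 79.1133 = 24.4864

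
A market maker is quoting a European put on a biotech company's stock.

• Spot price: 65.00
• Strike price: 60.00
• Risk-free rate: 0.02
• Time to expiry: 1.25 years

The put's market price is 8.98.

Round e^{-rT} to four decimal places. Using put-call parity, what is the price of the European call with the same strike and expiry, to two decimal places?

15.46

exp(−rT) = exp(−0.02·1.25) = 0.9753
Put-call parity: C − P = S − K·e^(−rT) = 65 − 60·0.9753 = 65 − 58.5180 = 6.4820
C = P + (C − P) = 8.98 + (6.4820) = 15.4620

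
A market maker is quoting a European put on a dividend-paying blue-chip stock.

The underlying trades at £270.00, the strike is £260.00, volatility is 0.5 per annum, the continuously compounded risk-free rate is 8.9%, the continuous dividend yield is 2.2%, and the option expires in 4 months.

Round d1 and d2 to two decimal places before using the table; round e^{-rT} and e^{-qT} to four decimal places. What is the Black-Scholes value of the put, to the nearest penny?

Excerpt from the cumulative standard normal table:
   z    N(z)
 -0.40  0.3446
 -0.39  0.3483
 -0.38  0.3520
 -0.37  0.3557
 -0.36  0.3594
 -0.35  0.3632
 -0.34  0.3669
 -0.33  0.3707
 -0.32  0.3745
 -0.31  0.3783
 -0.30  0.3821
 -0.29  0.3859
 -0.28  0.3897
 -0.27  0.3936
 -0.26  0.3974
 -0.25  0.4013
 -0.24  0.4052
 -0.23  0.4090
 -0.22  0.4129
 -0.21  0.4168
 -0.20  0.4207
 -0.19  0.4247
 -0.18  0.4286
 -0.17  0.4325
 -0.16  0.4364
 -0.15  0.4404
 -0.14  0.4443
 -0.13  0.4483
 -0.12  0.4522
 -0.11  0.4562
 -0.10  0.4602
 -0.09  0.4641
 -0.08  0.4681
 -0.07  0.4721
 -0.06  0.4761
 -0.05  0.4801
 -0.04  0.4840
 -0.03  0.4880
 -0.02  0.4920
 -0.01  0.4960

£22.82

σ√T = 0.5 × 0.5774 = 0.2887
d₁ = [ln(270/260) + (0.089 − 0.022 + ½·0.5²)·0.3333] / (σ√T) = (0.0377 + 0.0640) / 0.2887 = 0.3524 → 0.35
d₂ = 0.3524 − 0.2887 = 0.0638 → 0.06
exp(−qT) = exp(−0.022·0.3333) = 0.9927;  exp(−rT) = exp(−0.089·0.3333) = 0.9708
N(−d₂) = N(-0.06) = 0.4761;  N(−d₁) = N(-0.35) = 0.3632
P = 260·0.9708·0.4761 − 270·0.9927·0.3632 = 120.1714 − 97.3481 = 22.8233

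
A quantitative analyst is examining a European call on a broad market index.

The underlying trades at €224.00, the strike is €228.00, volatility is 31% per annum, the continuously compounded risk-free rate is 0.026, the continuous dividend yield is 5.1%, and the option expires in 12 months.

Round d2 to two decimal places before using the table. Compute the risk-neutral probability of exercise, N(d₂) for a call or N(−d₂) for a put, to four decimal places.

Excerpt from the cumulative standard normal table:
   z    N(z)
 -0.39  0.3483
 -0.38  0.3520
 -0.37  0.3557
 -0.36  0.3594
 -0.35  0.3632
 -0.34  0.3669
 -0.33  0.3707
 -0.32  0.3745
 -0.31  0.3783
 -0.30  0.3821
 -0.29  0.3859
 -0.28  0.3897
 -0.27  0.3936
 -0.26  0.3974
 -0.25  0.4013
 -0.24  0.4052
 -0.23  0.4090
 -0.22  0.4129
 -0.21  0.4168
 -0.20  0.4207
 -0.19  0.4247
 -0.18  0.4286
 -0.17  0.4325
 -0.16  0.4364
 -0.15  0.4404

0.3859

σ√T = 0.31·√1 = 0.3100
d₁ = [ln(224/228) + (0.026 − 0.051 + 0.31²/2)·1] / 0.3100 = [-0.0177 + 0.0231] / 0.3100 = 0.0173 ⇒ 0.02
d₂ = d₁ − σ√T = 0.0173 − 0.3100 = -0.2927 ⇒ -0.29
Pr(exercise) under Q = N(d₂) = 0.3859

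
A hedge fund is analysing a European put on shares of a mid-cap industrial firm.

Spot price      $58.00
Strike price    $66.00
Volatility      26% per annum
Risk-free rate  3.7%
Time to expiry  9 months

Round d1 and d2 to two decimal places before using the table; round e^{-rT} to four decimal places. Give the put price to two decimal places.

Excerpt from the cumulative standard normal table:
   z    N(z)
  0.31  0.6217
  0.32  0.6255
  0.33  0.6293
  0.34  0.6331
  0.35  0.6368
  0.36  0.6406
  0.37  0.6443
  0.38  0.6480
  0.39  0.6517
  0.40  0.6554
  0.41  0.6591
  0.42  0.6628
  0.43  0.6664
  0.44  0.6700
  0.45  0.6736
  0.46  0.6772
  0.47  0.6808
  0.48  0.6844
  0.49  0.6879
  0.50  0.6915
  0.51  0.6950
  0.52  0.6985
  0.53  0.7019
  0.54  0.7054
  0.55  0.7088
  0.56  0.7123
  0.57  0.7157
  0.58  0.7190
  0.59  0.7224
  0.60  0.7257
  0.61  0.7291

$9.00

T = 0.75;  σ√T = 0.2252
d₁ = [ln(58/66) + (0.037 + 0.26²/2)·0.75] / 0.2252 = [-0.1292 + 0.0531] / 0.2252 = -0.3380 which rounds to -0.34
d₂ = d₁ − σ√T = -0.3380 − 0.2252 = -0.5632 which rounds to -0.56
e^(−rT) = e^(−0.037·0.75) = 0.9726
N(−d₂) = N(0.56) = 0.7123;  N(−d₁) = N(0.34) = 0.6331
P = 66·0.9726·0.7123 − 58·0.6331 = 45.7237 − 36.7198 = 9.0039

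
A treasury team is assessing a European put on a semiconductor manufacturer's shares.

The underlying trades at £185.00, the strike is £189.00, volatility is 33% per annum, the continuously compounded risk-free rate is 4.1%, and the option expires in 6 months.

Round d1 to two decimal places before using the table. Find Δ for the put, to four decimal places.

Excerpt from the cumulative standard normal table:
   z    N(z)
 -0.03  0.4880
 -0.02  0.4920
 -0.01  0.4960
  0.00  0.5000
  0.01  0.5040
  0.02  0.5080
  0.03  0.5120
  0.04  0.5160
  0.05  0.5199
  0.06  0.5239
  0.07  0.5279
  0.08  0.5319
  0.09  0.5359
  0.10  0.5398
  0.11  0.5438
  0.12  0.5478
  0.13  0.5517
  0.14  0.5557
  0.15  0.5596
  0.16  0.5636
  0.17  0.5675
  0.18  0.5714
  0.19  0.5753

T = 0.5;  σ√T = 0.2333
d₁ = [ln(185/189) + (0.041 + ½·0.33²)·0.5] / (σ√T) = (-0.0214 + 0.0477) / 0.2333 = 0.1129 which rounds to 0.11
N(d₁) = N(0.11) = 0.5438
Δ_put = N(d₁) − 1 = 0.5438 − 1 = -0.4562

-0.4562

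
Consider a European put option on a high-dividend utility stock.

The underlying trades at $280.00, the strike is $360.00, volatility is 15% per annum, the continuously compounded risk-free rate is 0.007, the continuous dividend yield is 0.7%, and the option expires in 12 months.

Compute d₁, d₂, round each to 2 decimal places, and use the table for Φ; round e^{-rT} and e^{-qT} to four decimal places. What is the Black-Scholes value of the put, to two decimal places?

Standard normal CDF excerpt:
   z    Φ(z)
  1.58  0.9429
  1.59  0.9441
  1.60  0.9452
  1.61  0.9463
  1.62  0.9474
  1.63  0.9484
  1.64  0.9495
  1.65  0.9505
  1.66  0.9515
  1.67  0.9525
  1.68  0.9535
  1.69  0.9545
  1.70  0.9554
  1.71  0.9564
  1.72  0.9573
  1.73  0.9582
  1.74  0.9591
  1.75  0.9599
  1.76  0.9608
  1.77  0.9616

$80.34

σ√T = 0.15·√1 = 0.1500
ln(S/K) + (r − q + σ²/2)T = ln(280/360) + (0.007 − 0.007 + 0.15²/2)·1 = -0.2513 + 0.0112 = -0.2401
d₁ = -0.2401 / 0.1500 = -1.6004 ≈ -1.60
d₂ = d₁ − σ√T = -1.6004 − 0.1500 = -1.7504 ≈ -1.75
e^(−qT) = e^(−0.007·1) = 0.9930;  e^(−rT) = e^(−0.007·1) = 0.9930
P = 360·0.9930·N(1.75) − 280·0.9930·N(1.60) = 360·0.9930·0.9599 − 280·0.9930·0.9452 = 343.1451 − 262.8034 = 80.3416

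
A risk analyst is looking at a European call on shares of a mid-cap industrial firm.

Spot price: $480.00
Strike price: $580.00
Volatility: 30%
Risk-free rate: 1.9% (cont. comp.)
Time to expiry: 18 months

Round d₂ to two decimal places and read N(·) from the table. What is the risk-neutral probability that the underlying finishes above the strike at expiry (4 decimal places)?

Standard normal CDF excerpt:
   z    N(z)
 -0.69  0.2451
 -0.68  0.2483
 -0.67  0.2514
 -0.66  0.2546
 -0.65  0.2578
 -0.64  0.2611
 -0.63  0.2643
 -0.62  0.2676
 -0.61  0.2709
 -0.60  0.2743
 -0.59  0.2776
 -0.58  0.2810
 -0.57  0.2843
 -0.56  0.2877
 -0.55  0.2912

0.2676

σ√T = 0.3 × 1.2247 = 0.3674
d₁ = [ln(480/580) + (0.019 + 0.3²/2)·1.5] / 0.3674 = [-0.1892 + 0.0960] / 0.3674 = -0.2538 which rounds to -0.25
d₂ = d₁ − σ√T = -0.2538 − 0.3674 = -0.6212 which rounds to -0.62
Risk-neutral Pr[S_T > K] = N(d₂) = N(-0.62) = 0.2676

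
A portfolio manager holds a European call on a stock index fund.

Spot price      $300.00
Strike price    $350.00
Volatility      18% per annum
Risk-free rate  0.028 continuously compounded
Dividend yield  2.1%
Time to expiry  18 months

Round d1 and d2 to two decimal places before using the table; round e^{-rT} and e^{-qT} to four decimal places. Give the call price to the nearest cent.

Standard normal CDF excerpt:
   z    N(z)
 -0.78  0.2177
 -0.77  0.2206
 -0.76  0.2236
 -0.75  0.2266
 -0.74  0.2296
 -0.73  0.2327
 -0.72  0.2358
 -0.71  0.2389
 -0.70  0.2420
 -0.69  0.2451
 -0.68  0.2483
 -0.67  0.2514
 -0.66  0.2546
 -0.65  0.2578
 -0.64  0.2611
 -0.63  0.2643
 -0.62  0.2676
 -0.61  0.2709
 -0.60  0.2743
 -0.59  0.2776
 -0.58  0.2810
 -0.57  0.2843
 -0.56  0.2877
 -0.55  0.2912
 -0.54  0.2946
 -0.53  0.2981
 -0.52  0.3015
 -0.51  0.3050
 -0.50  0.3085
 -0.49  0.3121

σ√T = 0.18 × 1.2247 = 0.2205
ln(S/K) + (r − q + σ²/2)T = ln(300/350) + (0.028 − 0.021 + 0.18²/2)·1.5 = -0.1542 + 0.0348 = -0.1194
d₁ = -0.1194 / 0.2205 = -0.5414 which rounds to -0.54
d₂ = d₁ − σ√T = -0.5414 − 0.2205 = -0.7618 which rounds to -0.76
exp(−qT) = exp(−0.021·1.5) = 0.9690;  exp(−rT) = exp(−0.028·1.5) = 0.9589
N(d₁) = N(-0.54) = 0.2946;  N(d₂) = N(-0.76) = 0.2236
C = 300·0.9690·0.2946 − 350·0.9589·0.2236 = 85.6402 − 75.0435 = 10.5967

$10.60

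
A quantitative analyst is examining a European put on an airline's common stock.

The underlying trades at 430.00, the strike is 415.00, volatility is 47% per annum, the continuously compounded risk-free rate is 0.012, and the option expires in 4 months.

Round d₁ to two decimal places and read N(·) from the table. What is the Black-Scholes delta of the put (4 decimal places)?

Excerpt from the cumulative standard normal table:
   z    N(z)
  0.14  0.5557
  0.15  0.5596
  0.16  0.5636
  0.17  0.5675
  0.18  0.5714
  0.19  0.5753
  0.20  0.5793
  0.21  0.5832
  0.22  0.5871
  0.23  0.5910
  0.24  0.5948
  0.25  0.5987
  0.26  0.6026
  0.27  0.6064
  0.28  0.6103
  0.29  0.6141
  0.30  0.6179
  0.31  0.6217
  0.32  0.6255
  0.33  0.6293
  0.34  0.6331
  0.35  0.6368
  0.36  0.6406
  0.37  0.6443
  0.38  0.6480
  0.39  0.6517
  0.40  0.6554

-0.3897

T = 0.3333;  σ√T = 0.2714
ln(S/K) + (r + σ²/2)T = ln(430/415) + (0.012 + 0.47²/2)·0.3333 = 0.0355 + 0.0408 = 0.0763
d₁ = 0.0763 / 0.2714 = 0.2813 ≈ 0.28
N(d₁) = N(0.28) = 0.6103
Δ_put = N(d₁) − 1 = 0.6103 − 1 = -0.3897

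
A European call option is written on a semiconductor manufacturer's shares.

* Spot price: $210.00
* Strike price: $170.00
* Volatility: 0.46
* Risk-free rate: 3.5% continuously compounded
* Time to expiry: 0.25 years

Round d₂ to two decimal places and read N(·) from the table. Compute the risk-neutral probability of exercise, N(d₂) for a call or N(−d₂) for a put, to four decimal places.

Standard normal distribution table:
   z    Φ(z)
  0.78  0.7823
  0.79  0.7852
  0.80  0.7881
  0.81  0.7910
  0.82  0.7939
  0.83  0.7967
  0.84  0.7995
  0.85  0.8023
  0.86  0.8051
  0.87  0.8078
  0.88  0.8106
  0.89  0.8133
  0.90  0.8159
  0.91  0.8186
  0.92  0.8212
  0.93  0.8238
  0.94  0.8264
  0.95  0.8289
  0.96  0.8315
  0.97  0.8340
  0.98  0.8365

σ√T = 0.46·√0.25 = 0.2300
d₁ = [ln(210/170) + (0.035 + ½·0.46²)·0.25] / (σ√T) = (0.2113 + 0.0352) / 0.2300 = 1.0718 ⇒ 1.07
d₂ = 1.0718 − 0.2300 = 0.8418 ⇒ 0.84
Pr(exercise) under Q = N(d₂) = 0.7995

0.7995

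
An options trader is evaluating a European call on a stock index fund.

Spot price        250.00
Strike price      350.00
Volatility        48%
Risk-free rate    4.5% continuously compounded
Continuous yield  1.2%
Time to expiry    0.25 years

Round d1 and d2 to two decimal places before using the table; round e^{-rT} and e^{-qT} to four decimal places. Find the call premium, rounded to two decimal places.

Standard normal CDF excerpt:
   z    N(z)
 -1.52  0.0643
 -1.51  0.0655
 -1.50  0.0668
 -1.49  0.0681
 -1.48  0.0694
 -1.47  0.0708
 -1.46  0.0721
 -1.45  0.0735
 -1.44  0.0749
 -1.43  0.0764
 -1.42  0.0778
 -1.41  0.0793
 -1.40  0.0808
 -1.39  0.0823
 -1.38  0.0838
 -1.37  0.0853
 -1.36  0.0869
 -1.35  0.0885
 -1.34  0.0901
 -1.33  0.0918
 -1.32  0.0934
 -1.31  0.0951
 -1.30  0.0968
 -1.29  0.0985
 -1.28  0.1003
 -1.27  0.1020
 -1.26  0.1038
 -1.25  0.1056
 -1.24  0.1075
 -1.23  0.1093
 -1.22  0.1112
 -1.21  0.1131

2.75

σ√T = 0.48 × 0.5000 = 0.2400
d₁ = [ln(250/350) + (0.045 − 0.012 + 0.48²/2)·0.25] / 0.2400 = [-0.3365 + 0.0370] / 0.2400 = -1.2476 which rounds to -1.25
d₂ = d₁ − σ√T = -1.2476 − 0.2400 = -1.4876 which rounds to -1.49
e^(−qT) = e^(−0.012·0.25) = 0.9970;  e^(−rT) = e^(−0.045·0.25) = 0.9888
C = 250·0.9970·N(-1.25) − 350·0.9888·N(-1.49) = 250·0.9970·0.1056 − 350·0.9888·0.0681 = 26.3208 − 23.5680 = 2.7528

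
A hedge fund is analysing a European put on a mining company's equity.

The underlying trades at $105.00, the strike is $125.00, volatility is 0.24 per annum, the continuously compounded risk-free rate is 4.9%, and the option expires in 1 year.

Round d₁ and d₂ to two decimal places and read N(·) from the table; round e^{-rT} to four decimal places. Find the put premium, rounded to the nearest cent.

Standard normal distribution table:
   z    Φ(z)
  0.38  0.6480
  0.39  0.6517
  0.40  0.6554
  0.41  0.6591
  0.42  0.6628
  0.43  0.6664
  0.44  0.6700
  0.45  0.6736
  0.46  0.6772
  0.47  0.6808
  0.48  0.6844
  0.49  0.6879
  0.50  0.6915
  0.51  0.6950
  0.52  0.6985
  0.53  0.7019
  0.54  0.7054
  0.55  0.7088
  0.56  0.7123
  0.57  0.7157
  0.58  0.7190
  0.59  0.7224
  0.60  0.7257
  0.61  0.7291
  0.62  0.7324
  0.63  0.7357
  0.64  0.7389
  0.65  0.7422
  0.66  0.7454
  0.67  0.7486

T = 1;  σ√T = 0.2400
d₁ = [ln(105/125) + (0.049 + 0.24²/2)·1] / 0.2400 = [-0.1744 + 0.0778] / 0.2400 = -0.4023 → -0.40
d₂ = d₁ − σ√T = -0.4023 − 0.2400 = -0.6423 → -0.64
e^(−rT) = e^(−0.049·1) = 0.9522
N(−d₂) = N(0.64) = 0.7389;  N(−d₁) = N(0.40) = 0.6554
P = 125·0.9522·0.7389 − 105·0.6554 = 87.9476 − 68.8170 = 19.1306

$19.13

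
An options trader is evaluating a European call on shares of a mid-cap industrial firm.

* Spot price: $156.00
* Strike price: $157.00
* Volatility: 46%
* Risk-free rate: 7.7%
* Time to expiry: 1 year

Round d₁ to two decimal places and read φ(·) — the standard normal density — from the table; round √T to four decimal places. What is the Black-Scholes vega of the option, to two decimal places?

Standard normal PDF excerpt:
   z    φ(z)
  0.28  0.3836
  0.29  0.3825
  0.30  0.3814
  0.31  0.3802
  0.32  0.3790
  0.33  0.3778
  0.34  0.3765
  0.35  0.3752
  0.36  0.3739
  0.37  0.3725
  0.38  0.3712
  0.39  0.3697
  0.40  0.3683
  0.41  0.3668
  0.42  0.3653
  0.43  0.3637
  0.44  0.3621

57.91

T = 1;  σ√T = 0.4600
ln(S/K) + (r + σ²/2)T = ln(156/157) + (0.077 + 0.46²/2)·1 = -0.0064 + 0.1828 = 0.1764
d₁ = 0.1764 / 0.4600 = 0.3835 which rounds to 0.38
√T = √1 = 1.0000
φ(d₁) = φ(0.38) = 0.3712
vega = S·φ(d₁)·√T = 156·0.3712·1.0000 = 57.9072
(Call and put vega coincide under Black-Scholes.)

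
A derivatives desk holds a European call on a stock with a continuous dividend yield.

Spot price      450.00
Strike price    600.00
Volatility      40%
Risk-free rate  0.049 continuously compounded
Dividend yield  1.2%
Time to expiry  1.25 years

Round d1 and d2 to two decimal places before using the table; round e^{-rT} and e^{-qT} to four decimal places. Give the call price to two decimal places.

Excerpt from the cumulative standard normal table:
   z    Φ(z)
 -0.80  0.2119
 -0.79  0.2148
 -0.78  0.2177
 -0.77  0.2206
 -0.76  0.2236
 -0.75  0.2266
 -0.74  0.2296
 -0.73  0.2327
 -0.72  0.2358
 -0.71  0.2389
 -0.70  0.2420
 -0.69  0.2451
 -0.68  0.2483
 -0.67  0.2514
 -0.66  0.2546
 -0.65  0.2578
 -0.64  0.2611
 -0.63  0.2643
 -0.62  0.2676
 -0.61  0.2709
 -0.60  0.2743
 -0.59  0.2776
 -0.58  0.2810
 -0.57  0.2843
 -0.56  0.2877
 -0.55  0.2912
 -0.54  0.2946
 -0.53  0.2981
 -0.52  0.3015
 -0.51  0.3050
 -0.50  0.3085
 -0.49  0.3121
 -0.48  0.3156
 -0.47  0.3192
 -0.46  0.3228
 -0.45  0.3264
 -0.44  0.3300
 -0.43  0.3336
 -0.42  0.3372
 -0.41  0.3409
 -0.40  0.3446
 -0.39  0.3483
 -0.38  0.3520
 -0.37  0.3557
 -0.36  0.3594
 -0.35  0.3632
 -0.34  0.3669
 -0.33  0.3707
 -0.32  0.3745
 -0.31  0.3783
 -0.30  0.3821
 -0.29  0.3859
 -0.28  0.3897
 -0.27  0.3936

σ√T = 0.4·√1.25 = 0.4472
ln(S/K) + (r − q + σ²/2)T = ln(450/600) + (0.049 − 0.012 + 0.4²/2)·1.25 = -0.2877 + 0.1463 = -0.1414
d₁ = -0.1414 / 0.4472 = -0.3163 → -0.32
d₂ = d₁ − σ√T = -0.3163 − 0.4472 = -0.7635 → -0.76
e^(−qT) = e^(−0.012·1.25) = 0.9851;  e^(−rT) = e^(−0.049·1.25) = 0.9406
C = 450·0.9851·N(-0.32) − 600·0.9406·N(-0.76) = 450·0.9851·0.3745 − 600·0.9406·0.2236 = 166.0140 − 126.1909 = 39.8231

39.82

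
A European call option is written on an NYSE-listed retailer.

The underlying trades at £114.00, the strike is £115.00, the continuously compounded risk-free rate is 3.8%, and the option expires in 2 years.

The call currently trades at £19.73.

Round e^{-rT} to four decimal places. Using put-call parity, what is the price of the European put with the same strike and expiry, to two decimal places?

£12.31

exp(−rT) = exp(−0.038·2) = 0.9268
Put-call parity: C − P = S − K·e^(−rT) = 114 − 115·0.9268 = 114 − 106.5820 = 7.4180
P = C − (C − P) = 19.73 − (7.4180) = 12.3120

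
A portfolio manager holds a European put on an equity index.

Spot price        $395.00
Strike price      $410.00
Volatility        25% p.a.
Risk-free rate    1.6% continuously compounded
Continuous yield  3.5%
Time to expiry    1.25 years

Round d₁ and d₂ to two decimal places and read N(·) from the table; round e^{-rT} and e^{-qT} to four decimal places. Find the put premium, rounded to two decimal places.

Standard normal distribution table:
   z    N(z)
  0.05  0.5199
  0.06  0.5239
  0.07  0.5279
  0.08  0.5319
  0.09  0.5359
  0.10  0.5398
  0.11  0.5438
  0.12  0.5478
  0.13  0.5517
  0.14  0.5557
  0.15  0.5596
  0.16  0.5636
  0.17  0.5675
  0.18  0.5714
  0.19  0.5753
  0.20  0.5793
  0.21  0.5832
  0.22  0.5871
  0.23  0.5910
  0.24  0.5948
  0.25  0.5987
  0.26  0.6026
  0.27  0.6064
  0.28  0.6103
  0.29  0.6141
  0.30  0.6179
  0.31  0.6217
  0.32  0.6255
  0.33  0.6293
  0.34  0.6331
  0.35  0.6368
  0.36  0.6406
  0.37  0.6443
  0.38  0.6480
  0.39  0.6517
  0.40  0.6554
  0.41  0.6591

$56.34

σ√T = 0.25 × 1.1180 = 0.2795
d₁ = [ln(395/410) + (0.016 − 0.035 + 0.25²/2)·1.25] / 0.2795 = [-0.0373 + 0.0153] / 0.2795 = -0.0786 which rounds to -0.08
d₂ = d₁ − σ√T = -0.0786 − 0.2795 = -0.3581 which rounds to -0.36
e^(−qT) = e^(−0.035·1.25) = 0.9572;  e^(−rT) = e^(−0.016·1.25) = 0.9802
P = 410·0.9802·N(0.36) − 395·0.9572·N(0.08) = 410·0.9802·0.6406 − 395·0.9572·0.5319 = 257.4456 − 201.1082 = 56.3374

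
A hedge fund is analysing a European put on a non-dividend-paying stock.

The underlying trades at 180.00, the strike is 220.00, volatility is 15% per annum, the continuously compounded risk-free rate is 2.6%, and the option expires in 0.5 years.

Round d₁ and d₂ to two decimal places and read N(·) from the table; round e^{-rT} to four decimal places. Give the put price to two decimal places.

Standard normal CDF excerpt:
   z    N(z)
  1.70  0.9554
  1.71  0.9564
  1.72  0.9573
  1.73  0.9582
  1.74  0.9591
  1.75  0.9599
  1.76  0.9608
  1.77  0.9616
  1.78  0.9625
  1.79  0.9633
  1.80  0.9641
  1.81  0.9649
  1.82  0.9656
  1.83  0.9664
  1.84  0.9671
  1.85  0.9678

σ√T = 0.15 × 0.7071 = 0.1061
ln(S/K) + (r + σ²/2)T = ln(180/220) + (0.026 + 0.15²/2)·0.5 = -0.2007 + 0.0186 = -0.1820
d₁ = -0.1820 / 0.1061 = -1.7163 → -1.72
d₂ = d₁ − σ√T = -1.7163 − 0.1061 = -1.8224 → -1.82
e^(−rT) = e^(−0.026·0.5) = 0.9871
P = 220·0.9871·N(1.82) − 180·N(1.72) = 220·0.9871·0.9656 − 180·0.9573 = 209.6916 − 172.3140 = 37.3776

37.38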